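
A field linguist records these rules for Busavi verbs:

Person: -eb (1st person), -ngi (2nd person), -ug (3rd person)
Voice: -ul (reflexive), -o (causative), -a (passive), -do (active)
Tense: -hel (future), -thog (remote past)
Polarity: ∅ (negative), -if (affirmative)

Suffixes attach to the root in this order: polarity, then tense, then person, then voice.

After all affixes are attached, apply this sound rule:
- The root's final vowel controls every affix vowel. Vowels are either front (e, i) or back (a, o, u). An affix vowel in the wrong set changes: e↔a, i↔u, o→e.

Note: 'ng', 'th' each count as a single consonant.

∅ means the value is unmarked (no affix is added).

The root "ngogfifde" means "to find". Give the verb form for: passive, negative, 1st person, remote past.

ngogfifdethegebe

polarity = negative: zero marking, form stays ngogfifde.
Attach tense remote past -thog → ngogfifdethog.
Attach person 1st person -eb → ngogfifdethogeb.
Attach voice passive -a → ngogfifdethogeba.
Apply vowel harmony: ngogfifdethogeba → ngogfifdethegebe.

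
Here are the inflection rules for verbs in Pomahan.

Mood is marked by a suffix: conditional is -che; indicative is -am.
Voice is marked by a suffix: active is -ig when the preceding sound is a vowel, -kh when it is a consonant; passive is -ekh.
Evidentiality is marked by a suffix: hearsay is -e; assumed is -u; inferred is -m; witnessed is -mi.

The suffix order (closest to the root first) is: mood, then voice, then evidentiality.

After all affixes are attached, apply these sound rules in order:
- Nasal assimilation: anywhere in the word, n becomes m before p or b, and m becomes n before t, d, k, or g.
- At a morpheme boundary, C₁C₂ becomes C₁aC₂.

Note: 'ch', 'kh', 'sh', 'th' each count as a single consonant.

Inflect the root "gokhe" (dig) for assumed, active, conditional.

gokhecheigu

Attach mood conditional -che → gokheche.
Attach voice active -ig (after vowel 'e') → gokhecheig.
Attach evidentiality assumed -u → gokhecheigu.
Nasal assimilation: no change.
Epenthesis: no change.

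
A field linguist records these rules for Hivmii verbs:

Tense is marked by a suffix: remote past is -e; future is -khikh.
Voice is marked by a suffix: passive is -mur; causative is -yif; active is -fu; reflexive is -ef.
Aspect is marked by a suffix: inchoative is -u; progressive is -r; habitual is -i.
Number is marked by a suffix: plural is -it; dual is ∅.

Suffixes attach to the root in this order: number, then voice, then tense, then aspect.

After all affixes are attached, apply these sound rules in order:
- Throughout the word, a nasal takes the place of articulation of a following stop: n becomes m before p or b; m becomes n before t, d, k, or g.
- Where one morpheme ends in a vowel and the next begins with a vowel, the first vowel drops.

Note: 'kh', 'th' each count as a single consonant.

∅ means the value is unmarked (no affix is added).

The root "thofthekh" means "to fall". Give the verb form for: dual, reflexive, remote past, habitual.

number = dual: zero marking, form stays thofthekh.
Attach voice reflexive -ef → thofthekhef.
Attach tense remote past -e → thofthekhefe.
Attach aspect habitual -i → thofthekhefei.
Nasal assimilation: no change.
Apply vowel deletion: thofthekhefei → thofthekhefi.

thofthekhefi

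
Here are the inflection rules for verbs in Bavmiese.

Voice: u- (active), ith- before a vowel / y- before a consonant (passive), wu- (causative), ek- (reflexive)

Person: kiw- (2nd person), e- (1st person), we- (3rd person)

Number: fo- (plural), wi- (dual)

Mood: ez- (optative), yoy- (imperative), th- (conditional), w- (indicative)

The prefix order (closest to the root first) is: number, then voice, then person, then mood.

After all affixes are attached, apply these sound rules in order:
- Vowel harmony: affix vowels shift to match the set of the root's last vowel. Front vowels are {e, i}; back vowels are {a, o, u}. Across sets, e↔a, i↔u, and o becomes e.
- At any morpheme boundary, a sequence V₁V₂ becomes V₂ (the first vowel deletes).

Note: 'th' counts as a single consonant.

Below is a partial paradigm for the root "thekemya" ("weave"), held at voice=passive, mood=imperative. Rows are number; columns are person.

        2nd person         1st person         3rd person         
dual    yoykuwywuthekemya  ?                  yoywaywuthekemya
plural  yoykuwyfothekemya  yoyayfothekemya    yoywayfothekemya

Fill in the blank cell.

yoyaywuthekemya

Attach number dual wi- → withekemya.
Attach voice passive y- (before consonant 'w') → ywithekemya.
Attach person 1st person e- → eywithekemya.
Attach mood imperative yoy- → yoyeywithekemya.
Apply vowel harmony: yoyeywithekemya → yoyaywuthekemya.
Vowel deletion: no change.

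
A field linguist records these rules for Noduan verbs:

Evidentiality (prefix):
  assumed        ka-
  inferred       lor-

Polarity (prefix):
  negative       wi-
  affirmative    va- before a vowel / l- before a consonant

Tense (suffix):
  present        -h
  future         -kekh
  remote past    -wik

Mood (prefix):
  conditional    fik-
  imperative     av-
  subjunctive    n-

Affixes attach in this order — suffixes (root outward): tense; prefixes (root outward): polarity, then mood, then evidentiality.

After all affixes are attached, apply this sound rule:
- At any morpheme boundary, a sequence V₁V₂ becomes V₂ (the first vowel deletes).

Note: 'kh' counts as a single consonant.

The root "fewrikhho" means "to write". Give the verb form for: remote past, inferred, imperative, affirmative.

Attach polarity affirmative l- (before consonant 'f') → lfewrikhho.
Attach tense remote past -wik → lfewrikhhowik.
Attach mood imperative av- → avlfewrikhhowik.
Attach evidentiality inferred lor- → loravlfewrikhhowik.
Vowel deletion: no change.

loravlfewrikhhowik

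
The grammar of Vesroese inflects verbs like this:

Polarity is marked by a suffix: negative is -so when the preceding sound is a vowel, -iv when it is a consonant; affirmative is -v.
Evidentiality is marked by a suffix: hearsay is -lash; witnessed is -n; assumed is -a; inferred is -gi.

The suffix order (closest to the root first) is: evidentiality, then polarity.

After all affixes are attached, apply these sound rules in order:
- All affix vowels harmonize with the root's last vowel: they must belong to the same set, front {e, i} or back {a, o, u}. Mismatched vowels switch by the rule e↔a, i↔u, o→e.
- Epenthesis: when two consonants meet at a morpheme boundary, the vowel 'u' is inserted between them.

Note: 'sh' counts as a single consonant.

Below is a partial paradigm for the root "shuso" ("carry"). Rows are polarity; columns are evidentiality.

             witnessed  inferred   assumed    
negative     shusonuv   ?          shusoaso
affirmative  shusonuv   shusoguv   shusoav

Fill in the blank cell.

shusoguso

Attach evidentiality inferred -gi → shusogi.
Attach polarity negative -so (after vowel 'i') → shusogiso.
Apply vowel harmony: shusogiso → shusoguso.
Epenthesis: no change.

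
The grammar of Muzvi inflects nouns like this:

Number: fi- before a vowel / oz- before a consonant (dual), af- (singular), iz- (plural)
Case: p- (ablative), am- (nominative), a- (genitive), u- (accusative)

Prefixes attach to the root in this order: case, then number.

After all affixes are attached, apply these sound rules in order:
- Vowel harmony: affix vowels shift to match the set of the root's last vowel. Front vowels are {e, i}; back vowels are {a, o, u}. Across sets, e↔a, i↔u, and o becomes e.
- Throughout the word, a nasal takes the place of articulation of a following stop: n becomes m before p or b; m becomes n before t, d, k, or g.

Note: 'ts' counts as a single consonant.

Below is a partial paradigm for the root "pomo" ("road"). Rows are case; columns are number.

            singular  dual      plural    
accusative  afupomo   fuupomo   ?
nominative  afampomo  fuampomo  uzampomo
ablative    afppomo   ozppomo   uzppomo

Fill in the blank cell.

uzupomo

Attach case accusative u- → upomo.
Attach number plural iz- → izupomo.
Apply vowel harmony: izupomo → uzupomo.
Nasal assimilation: no change.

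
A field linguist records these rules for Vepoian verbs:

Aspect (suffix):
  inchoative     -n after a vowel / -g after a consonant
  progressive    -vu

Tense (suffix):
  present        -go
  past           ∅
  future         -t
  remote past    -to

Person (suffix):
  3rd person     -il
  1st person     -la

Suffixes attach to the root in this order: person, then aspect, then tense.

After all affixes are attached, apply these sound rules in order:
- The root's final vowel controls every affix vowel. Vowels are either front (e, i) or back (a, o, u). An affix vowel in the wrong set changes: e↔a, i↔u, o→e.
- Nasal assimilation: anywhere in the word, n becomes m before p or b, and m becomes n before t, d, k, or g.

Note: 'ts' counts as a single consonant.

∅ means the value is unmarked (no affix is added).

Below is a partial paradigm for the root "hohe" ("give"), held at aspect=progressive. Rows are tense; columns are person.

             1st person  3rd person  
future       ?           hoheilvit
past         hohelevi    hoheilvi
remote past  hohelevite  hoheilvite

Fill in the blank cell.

Attach person 1st person -la → hohela.
Attach aspect progressive -vu → hohelavu.
Attach tense future -t → hohelavut.
Apply vowel harmony: hohelavut → hohelevit.
Nasal assimilation: no change.

hohelevit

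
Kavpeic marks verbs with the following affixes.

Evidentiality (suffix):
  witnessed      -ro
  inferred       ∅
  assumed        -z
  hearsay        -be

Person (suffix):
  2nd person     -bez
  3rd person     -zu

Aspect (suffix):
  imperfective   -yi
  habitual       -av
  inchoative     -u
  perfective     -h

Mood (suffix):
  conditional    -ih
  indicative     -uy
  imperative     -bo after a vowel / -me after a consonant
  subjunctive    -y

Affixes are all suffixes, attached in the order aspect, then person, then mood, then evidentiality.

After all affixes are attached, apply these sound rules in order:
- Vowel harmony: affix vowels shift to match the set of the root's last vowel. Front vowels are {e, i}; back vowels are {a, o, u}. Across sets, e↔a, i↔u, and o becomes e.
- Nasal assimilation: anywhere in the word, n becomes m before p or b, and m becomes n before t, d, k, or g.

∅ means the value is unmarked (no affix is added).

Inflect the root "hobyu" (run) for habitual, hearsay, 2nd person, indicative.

hobyuavbazuyba

Attach aspect habitual -av → hobyuav.
Attach person 2nd person -bez → hobyuavbez.
Attach mood indicative -uy → hobyuavbezuy.
Attach evidentiality hearsay -be → hobyuavbezuybe.
Apply vowel harmony: hobyuavbezuybe → hobyuavbazuyba.
Nasal assimilation: no change.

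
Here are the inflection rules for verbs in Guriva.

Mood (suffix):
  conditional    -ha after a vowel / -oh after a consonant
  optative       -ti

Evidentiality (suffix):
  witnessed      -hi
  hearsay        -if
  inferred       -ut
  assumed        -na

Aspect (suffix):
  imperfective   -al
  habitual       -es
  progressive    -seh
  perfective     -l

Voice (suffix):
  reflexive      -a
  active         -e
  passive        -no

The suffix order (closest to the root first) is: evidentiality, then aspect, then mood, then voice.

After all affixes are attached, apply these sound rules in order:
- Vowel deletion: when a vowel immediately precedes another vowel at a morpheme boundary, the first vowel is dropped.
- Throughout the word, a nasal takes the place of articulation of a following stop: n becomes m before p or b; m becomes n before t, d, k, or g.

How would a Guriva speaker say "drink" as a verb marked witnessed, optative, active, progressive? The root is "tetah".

tetahhisehte

Attach evidentiality witnessed -hi → tetahhi.
Attach aspect progressive -seh → tetahhiseh.
Attach mood optative -ti → tetahhisehti.
Attach voice active -e → tetahhisehtie.
Apply vowel deletion: tetahhisehtie → tetahhisehte.
Nasal assimilation: no change.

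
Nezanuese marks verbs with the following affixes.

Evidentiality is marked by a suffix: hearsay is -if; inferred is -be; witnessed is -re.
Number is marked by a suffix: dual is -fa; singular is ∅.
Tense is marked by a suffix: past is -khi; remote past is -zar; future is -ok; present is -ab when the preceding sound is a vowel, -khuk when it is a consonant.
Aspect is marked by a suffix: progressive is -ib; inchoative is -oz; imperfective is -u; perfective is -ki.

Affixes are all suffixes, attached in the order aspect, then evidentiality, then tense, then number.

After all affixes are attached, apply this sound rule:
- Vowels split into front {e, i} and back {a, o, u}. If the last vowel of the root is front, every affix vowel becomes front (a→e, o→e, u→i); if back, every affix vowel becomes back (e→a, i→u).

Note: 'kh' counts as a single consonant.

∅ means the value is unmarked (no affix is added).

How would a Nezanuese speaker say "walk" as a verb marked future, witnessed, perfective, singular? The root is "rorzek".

rorzekkireek

Attach aspect perfective -ki → rorzekki.
Attach evidentiality witnessed -re → rorzekkire.
Attach tense future -ok → rorzekkireok.
number = singular: zero marking, form stays rorzekkireok.
Apply vowel harmony: rorzekkireok → rorzekkireek.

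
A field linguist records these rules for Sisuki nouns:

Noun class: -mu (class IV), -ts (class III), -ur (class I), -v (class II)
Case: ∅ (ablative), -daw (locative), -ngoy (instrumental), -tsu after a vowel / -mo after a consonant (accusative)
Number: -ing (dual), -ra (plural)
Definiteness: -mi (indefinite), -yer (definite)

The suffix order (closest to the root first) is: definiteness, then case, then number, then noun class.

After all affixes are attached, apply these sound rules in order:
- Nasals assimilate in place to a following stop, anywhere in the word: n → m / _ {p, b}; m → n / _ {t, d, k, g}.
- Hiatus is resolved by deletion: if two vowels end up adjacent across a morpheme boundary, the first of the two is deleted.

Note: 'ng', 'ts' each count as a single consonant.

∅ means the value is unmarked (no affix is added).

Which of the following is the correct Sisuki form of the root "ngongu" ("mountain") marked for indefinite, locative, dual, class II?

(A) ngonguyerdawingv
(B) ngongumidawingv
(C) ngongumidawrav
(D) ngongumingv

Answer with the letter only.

Attach definiteness indefinite -mi → ngongumi.
Attach case locative -daw → ngongumidaw.
Attach number dual -ing → ngongumidawing.
Attach noun class class II -v → ngongumidawingv.
Nasal assimilation: no change.
Vowel deletion: no change.
So the correct form is ngongumidawingv, option (B).
(C) ngongumidawrav is wrong: it uses plural instead of dual for number.
(D) ngongumingv is wrong: it uses ablative instead of locative for case.
(A) ngonguyerdawingv is wrong: it uses definite instead of indefinite for definiteness.

B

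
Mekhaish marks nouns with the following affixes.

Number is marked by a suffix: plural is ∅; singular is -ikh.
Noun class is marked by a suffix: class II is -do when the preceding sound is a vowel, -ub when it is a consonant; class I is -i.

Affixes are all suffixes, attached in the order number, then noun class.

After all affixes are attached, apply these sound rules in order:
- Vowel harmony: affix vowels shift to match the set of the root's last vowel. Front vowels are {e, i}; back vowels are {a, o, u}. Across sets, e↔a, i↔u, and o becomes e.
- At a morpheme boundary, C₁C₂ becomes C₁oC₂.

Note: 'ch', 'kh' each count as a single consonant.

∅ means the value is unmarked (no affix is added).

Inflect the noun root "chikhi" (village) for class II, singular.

Attach number singular -ikh → chikhiikh.
Attach noun class class II -ub (after consonant 'kh') → chikhiikhub.
Apply vowel harmony: chikhiikhub → chikhiikhib.
Epenthesis: no change.

chikhiikhib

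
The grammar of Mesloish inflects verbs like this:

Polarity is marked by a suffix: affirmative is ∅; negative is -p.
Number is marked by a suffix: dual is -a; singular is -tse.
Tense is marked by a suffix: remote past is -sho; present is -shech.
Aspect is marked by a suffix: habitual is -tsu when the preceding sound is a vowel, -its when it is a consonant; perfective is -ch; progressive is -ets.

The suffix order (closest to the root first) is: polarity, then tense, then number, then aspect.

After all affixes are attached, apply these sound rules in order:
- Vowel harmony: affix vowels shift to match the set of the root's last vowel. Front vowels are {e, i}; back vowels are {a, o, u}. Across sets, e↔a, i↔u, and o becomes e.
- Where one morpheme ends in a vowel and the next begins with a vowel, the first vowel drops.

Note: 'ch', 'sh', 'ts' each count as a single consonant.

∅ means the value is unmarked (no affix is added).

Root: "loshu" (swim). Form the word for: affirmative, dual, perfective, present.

polarity = affirmative: zero marking, form stays loshu.
Attach tense present -shech → loshushech.
Attach number dual -a → loshushecha.
Attach aspect perfective -ch → loshushechach.
Apply vowel harmony: loshushechach → loshushachach.
Vowel deletion: no change.

loshushachach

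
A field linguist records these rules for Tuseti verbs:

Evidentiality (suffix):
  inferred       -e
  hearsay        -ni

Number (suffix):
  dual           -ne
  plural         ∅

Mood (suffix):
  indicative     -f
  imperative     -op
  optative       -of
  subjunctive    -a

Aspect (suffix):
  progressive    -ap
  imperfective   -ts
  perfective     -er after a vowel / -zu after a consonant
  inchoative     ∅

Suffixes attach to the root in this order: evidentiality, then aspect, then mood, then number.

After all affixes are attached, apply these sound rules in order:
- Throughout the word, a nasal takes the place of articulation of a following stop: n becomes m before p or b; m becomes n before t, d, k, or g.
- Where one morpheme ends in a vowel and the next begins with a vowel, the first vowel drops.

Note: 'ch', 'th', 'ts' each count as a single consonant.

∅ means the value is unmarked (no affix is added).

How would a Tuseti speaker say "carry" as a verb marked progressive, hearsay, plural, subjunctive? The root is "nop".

Attach evidentiality hearsay -ni → nopni.
Attach aspect progressive -ap → nopniap.
Attach mood subjunctive -a → nopniapa.
number = plural: zero marking, form stays nopniapa.
Nasal assimilation: no change.
Apply vowel deletion: nopniapa → nopnapa.

nopnapa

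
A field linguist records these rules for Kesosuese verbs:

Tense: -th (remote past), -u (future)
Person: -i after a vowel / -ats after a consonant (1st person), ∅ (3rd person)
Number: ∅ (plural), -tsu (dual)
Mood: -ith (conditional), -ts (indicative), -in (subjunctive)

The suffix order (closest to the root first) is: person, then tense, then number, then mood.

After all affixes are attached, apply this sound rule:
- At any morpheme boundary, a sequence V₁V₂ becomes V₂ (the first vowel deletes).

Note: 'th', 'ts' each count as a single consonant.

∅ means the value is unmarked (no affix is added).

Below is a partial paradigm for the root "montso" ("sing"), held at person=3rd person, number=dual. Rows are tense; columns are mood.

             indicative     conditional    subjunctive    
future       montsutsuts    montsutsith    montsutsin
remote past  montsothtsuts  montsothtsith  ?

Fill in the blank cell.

person = 3rd person: zero marking, form stays montso.
Attach tense remote past -th → montsoth.
Attach number dual -tsu → montsothtsu.
Attach mood subjunctive -in → montsothtsuin.
Apply vowel deletion: montsothtsuin → montsothtsin.

montsothtsin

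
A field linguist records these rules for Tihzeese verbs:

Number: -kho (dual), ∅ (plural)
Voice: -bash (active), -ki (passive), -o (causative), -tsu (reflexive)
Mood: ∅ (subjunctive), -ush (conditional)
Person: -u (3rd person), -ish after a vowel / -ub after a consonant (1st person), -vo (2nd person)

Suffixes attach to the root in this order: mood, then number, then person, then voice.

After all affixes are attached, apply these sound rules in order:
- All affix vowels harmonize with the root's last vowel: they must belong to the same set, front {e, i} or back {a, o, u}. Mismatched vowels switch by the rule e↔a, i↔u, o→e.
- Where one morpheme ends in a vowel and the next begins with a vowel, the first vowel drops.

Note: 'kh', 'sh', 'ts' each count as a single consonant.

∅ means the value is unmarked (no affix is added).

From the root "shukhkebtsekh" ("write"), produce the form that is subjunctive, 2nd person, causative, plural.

mood = subjunctive: zero marking, form stays shukhkebtsekh.
number = plural: zero marking, form stays shukhkebtsekh.
Attach person 2nd person -vo → shukhkebtsekhvo.
Attach voice causative -o → shukhkebtsekhvoo.
Apply vowel harmony: shukhkebtsekhvoo → shukhkebtsekhvee.
Apply vowel deletion: shukhkebtsekhvee → shukhkebtsekhve.

shukhkebtsekhve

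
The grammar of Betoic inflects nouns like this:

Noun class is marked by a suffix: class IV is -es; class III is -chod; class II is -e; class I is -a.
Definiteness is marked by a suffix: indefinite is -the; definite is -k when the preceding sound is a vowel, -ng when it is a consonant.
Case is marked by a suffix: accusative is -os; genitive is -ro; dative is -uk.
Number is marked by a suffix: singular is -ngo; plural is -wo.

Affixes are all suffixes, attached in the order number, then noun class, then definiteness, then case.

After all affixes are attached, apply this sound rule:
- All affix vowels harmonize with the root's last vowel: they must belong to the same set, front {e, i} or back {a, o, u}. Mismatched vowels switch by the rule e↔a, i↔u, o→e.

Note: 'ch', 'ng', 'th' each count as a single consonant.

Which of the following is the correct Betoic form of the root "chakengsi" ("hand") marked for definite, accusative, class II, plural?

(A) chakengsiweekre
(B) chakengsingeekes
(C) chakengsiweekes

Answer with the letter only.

C

Attach number plural -wo → chakengsiwo.
Attach noun class class II -e → chakengsiwoe.
Attach definiteness definite -k (after vowel 'e') → chakengsiwoek.
Attach case accusative -os → chakengsiwoekos.
Apply vowel harmony: chakengsiwoekos → chakengsiweekes.
So the correct form is chakengsiweekes, option (C).
(A) chakengsiweekre is wrong: it uses genitive instead of accusative for case.
(B) chakengsingeekes is wrong: it uses singular instead of plural for number.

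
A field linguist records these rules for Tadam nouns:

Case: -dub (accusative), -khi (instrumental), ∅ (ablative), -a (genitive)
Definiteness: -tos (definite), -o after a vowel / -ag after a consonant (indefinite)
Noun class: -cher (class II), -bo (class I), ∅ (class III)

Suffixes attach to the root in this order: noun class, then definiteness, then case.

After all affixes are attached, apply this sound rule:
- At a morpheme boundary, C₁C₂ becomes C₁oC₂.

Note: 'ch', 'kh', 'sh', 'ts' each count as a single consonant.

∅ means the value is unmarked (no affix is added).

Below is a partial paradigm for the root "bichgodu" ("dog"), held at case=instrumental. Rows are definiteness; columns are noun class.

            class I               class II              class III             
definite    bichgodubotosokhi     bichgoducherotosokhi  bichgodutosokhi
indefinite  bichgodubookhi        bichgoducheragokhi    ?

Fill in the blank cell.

bichgoduokhi

noun class = class III: zero marking, form stays bichgodu.
Attach definiteness indefinite -o (after vowel 'u') → bichgoduo.
Attach case instrumental -khi → bichgoduokhi.
Epenthesis: no change.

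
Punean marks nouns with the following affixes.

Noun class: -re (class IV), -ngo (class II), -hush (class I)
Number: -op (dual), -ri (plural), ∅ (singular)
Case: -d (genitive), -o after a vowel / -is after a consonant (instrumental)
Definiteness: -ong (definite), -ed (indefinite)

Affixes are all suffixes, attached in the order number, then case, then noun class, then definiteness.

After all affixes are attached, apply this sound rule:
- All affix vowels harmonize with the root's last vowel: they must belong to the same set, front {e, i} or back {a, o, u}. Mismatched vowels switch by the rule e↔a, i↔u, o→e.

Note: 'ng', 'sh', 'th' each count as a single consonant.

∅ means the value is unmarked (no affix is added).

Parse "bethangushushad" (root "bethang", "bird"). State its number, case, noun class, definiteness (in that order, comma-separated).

singular, instrumental, class I, indefinite

Segment: bethang-is-hush-ed.
number: ∅ → singular.
case: -o/is → instrumental.
noun class: -hush → class I.
definiteness: -ed → indefinite.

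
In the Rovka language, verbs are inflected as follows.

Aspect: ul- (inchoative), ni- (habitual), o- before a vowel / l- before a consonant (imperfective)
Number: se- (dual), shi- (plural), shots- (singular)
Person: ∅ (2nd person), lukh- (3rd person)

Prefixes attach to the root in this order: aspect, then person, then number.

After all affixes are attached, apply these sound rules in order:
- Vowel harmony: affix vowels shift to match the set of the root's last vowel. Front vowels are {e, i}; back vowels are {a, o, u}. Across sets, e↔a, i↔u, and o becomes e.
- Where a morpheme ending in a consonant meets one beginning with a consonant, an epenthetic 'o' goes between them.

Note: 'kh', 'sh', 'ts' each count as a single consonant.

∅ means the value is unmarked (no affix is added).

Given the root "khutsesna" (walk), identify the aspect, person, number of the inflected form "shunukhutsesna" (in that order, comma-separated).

Segment: shi-ni-khutsesna.
aspect: ni- → habitual.
person: ∅ → 2nd person.
number: shi- → plural.

habitual, 2nd person, plural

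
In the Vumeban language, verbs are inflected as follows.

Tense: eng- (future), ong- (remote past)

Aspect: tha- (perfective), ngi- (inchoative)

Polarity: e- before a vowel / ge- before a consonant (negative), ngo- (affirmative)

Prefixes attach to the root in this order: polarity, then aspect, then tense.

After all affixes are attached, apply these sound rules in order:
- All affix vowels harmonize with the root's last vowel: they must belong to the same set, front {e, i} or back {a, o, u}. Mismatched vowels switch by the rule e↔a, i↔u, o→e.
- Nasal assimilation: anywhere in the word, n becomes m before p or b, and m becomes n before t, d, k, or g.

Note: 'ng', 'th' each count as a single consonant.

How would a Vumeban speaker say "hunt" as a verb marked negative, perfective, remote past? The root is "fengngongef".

Attach polarity negative ge- (before consonant 'f') → gefengngongef.
Attach aspect perfective tha- → thagefengngongef.
Attach tense remote past ong- → ongthagefengngongef.
Apply vowel harmony: ongthagefengngongef → engthegefengngongef.
Nasal assimilation: no change.

engthegefengngongef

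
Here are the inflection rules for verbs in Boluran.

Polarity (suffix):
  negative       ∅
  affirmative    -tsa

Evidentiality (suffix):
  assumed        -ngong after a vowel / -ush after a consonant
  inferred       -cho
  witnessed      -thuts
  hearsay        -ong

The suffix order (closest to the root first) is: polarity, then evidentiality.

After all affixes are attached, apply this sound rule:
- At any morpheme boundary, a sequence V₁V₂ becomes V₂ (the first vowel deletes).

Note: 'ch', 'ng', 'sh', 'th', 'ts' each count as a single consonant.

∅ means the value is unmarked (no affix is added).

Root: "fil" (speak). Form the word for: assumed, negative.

polarity = negative: zero marking, form stays fil.
Attach evidentiality assumed -ush (after consonant 'l') → filush.
Vowel deletion: no change.

filush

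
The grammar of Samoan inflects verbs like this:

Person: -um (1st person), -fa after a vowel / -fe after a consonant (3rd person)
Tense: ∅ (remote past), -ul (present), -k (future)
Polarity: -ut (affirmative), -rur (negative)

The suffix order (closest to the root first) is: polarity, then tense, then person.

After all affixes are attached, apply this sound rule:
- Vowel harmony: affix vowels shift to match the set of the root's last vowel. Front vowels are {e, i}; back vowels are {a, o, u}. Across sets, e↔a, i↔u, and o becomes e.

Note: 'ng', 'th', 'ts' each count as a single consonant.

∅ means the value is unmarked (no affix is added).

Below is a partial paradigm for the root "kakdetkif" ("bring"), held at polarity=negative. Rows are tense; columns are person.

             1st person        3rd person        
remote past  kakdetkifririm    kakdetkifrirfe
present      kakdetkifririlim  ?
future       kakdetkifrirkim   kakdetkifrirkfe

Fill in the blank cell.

kakdetkifririlfe

Attach polarity negative -rur → kakdetkifrur.
Attach tense present -ul → kakdetkifrurul.
Attach person 3rd person -fe (after consonant 'l') → kakdetkifrurulfe.
Apply vowel harmony: kakdetkifrurulfe → kakdetkifririlfe.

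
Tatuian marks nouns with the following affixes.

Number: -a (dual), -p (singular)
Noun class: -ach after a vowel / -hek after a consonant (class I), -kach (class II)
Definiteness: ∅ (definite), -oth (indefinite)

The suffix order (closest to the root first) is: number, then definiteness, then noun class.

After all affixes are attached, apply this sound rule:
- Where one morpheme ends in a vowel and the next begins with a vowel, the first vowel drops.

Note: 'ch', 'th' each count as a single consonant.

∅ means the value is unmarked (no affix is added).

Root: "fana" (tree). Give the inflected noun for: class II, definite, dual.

Attach number dual -a → fanaa.
definiteness = definite: zero marking, form stays fanaa.
Attach noun class class II -kach → fanaakach.
Apply vowel deletion: fanaakach → fanakach.

fanakach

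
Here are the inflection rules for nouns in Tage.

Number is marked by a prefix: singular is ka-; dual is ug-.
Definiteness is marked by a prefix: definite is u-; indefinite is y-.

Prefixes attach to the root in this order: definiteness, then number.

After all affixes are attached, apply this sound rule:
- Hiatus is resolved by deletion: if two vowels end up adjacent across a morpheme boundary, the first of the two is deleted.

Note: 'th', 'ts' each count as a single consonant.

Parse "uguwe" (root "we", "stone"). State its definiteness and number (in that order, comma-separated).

Segment: ug-u-we.
definiteness: u- → definite.
number: ug- → dual.

definite, dual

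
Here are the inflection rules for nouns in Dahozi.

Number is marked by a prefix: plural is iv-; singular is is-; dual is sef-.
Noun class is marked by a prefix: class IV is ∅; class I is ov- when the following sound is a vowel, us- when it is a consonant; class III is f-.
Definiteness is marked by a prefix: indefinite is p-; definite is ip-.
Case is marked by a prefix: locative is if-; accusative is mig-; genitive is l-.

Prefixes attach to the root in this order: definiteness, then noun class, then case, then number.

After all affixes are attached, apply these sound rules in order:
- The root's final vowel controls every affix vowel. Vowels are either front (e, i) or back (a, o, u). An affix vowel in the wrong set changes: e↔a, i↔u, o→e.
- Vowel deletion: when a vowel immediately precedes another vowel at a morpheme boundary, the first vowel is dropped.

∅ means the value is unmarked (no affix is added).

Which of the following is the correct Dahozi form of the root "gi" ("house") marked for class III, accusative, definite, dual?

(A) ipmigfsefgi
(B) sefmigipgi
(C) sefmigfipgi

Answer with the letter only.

Attach definiteness definite ip- → ipgi.
Attach noun class class III f- → fipgi.
Attach case accusative mig- → migfipgi.
Attach number dual sef- → sefmigfipgi.
Vowel harmony: no change.
Vowel deletion: no change.
So the correct form is sefmigfipgi, option (C).
(A) ipmigfsefgi is wrong: it has the affixes in the wrong order.
(B) sefmigipgi is wrong: it uses class IV instead of class III for noun class.

C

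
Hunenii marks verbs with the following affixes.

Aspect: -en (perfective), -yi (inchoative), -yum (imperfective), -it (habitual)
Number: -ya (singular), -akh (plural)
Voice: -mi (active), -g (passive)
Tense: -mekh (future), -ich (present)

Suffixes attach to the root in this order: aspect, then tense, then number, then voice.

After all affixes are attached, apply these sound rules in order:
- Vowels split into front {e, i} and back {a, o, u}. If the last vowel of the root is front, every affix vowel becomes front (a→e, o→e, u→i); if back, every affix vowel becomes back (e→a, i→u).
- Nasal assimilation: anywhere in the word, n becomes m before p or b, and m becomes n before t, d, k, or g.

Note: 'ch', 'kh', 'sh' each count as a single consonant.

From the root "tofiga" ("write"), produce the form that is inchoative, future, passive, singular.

tofigayumakhyag

Attach aspect inchoative -yi → tofigayi.
Attach tense future -mekh → tofigayimekh.
Attach number singular -ya → tofigayimekhya.
Attach voice passive -g → tofigayimekhyag.
Apply vowel harmony: tofigayimekhyag → tofigayumakhyag.
Nasal assimilation: no change.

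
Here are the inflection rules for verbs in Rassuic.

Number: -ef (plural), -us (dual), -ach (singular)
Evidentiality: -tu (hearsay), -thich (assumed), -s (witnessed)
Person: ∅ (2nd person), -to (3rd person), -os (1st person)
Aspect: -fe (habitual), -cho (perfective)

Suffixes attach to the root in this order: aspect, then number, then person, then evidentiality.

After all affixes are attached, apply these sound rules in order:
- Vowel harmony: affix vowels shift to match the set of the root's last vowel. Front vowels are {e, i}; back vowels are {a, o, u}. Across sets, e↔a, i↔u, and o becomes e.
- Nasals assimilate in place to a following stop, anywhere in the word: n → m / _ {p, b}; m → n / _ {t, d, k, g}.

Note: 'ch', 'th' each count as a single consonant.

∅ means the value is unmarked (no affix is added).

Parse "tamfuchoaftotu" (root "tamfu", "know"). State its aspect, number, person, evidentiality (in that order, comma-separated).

perfective, plural, 3rd person, hearsay

Segment: tamfu-cho-ef-to-tu.
aspect: -cho → perfective.
number: -ef → plural.
person: -to → 3rd person.
evidentiality: -tu → hearsay.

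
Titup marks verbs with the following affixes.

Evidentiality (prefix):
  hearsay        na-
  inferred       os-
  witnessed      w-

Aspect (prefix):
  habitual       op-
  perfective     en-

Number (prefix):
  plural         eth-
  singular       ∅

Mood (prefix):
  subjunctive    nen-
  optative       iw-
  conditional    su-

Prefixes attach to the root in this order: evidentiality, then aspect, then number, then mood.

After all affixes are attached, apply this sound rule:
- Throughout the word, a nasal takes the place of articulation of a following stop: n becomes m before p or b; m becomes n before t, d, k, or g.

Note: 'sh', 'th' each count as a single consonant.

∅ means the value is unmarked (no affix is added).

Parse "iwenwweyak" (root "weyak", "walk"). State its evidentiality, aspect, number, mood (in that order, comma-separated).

witnessed, perfective, singular, optative

Segment: iw-en-w-weyak.
evidentiality: w- → witnessed.
aspect: en- → perfective.
number: ∅ → singular.
mood: iw- → optative.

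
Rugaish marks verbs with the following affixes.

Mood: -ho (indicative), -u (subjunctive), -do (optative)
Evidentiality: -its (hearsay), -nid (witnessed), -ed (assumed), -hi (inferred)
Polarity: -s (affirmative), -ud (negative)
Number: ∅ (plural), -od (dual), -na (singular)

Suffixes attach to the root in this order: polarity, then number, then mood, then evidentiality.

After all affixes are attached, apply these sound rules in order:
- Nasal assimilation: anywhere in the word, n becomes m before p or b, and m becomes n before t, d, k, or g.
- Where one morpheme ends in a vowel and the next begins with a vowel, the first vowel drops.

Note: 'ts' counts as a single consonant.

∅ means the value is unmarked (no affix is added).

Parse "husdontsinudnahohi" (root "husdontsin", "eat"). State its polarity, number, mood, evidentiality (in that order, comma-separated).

Segment: husdontsin-ud-na-ho-hi.
polarity: -ud → negative.
number: -na → singular.
mood: -ho → indicative.
evidentiality: -hi → inferred.

negative, singular, indicative, inferred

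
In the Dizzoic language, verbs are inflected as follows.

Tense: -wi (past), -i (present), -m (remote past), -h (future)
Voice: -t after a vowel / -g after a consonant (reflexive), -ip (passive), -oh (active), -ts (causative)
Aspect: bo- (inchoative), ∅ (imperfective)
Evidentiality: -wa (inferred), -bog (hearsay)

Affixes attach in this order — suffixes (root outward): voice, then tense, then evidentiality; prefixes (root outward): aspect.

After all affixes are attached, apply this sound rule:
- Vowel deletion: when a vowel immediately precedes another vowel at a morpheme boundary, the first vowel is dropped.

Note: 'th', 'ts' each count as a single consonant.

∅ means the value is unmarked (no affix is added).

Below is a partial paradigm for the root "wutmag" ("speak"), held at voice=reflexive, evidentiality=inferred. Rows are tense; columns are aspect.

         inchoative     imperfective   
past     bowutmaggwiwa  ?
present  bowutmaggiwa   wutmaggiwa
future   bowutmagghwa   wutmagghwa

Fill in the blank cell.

wutmaggwiwa

aspect = imperfective: zero marking, form stays wutmag.
Attach voice reflexive -g (after consonant 'g') → wutmagg.
Attach tense past -wi → wutmaggwi.
Attach evidentiality inferred -wa → wutmaggwiwa.
Vowel deletion: no change.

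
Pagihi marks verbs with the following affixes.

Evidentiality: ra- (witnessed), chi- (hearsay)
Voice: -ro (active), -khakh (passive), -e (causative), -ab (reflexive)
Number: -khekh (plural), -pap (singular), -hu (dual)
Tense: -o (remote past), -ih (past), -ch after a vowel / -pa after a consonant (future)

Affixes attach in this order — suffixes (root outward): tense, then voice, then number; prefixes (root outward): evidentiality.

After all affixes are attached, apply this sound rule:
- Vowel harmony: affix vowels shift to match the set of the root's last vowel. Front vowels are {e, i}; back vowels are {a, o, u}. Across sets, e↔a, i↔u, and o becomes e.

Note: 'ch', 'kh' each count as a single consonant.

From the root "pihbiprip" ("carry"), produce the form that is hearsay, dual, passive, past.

chipihbipripihkhekhhi

Attach evidentiality hearsay chi- → chipihbiprip.
Attach tense past -ih → chipihbipripih.
Attach voice passive -khakh → chipihbipripihkhakh.
Attach number dual -hu → chipihbipripihkhakhhu.
Apply vowel harmony: chipihbipripihkhakhhu → chipihbipripihkhekhhi.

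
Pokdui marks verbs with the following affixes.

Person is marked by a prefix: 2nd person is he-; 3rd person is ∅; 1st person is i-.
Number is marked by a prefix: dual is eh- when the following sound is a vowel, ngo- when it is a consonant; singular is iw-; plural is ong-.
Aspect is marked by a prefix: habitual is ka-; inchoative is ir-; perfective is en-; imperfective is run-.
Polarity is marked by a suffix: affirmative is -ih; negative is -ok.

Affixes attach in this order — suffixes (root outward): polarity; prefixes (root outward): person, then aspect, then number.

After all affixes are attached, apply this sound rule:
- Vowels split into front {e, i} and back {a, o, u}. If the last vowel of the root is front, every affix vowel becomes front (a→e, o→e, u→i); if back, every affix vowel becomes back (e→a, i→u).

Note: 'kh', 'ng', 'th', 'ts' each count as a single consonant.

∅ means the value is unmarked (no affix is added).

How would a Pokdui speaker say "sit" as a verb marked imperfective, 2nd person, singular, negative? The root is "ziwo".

Attach person 2nd person he- → heziwo.
Attach aspect imperfective run- → runheziwo.
Attach polarity negative -ok → runheziwook.
Attach number singular iw- → iwrunheziwook.
Apply vowel harmony: iwrunheziwook → uwrunhaziwook.

uwrunhaziwook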